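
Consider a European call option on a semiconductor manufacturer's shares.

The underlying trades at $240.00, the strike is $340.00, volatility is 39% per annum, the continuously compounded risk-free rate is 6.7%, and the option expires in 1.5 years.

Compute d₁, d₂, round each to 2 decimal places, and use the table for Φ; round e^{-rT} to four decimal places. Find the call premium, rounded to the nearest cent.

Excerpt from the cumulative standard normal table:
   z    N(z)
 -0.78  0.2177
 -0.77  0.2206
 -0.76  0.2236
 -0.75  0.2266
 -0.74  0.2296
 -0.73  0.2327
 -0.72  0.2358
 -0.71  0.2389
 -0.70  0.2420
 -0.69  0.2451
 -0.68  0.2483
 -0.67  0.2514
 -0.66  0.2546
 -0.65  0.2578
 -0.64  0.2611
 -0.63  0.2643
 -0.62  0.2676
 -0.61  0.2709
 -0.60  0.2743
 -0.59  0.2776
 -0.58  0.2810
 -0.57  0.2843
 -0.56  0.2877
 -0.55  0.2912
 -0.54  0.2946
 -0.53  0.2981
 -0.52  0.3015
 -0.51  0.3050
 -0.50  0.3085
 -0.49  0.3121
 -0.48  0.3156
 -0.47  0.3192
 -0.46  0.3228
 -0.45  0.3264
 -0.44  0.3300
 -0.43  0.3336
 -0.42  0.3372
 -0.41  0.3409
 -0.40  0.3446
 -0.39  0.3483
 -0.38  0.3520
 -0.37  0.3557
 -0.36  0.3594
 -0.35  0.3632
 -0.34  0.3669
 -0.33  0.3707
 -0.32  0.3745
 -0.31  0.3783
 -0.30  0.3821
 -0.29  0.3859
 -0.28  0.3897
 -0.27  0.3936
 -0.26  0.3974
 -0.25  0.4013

$24.77

σ√T = 0.39 × 1.2247 = 0.4777
d₁ = [ln(240/340) + (0.067 + 0.39²/2)·1.5] / 0.4777 = [-0.3483 + 0.2146] / 0.4777 = -0.2800 ≈ -0.28
d₂ = d₁ − σ√T = -0.2800 − 0.4777 = -0.7576 ≈ -0.76
exp(−rT) = exp(−0.067·1.5) = 0.9044
N(d₁) = N(-0.28) = 0.3897;  N(d₂) = N(-0.76) = 0.2236
C = 240·0.3897 − 340·0.9044·0.2236 = 93.5280 − 68.7561 = 24.7719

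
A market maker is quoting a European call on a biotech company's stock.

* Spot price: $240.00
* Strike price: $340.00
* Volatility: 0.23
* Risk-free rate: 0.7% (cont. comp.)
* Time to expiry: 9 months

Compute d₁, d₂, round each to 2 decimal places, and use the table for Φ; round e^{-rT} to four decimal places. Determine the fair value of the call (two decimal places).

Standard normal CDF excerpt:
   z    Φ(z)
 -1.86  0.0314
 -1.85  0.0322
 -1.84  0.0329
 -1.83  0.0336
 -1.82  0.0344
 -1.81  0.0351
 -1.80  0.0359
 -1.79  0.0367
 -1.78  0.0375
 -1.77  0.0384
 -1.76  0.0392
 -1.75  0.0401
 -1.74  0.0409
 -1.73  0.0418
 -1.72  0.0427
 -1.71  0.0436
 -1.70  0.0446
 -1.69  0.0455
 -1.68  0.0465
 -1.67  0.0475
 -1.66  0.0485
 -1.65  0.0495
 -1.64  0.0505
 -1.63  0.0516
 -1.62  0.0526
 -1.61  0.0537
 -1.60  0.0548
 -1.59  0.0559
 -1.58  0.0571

$0.99

T = 0.75;  σ√T = 0.1992
d₁ = [ln(240/340) + (0.007 + 0.23²/2)·0.75] / 0.1992 = [-0.3483 + 0.0251] / 0.1992 = -1.6227 → -1.62
d₂ = d₁ − σ√T = -1.6227 − 0.1992 = -1.8219 → -1.82
e^(−rT) = e^(−0.007·0.75) = 0.9948
N(d₁) = N(-1.62) = 0.0526;  N(d₂) = N(-1.82) = 0.0344
C = 240·0.0526 − 340·0.9948·0.0344 = 12.6240 − 11.6352 = 0.9888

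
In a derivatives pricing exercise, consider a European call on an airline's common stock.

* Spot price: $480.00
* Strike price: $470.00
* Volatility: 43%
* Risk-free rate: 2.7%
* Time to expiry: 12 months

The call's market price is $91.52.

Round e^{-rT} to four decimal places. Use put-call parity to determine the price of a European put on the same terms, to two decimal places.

$69.02

e^(−rT) = e^(−0.027·1) = 0.9734
Put-call parity: C − P = S − K·e^(−rT) = 480 − 470·0.9734 = 480 − 457.4980 = 22.5020
P = C − (C − P) = 91.52 − (22.5020) = 69.0180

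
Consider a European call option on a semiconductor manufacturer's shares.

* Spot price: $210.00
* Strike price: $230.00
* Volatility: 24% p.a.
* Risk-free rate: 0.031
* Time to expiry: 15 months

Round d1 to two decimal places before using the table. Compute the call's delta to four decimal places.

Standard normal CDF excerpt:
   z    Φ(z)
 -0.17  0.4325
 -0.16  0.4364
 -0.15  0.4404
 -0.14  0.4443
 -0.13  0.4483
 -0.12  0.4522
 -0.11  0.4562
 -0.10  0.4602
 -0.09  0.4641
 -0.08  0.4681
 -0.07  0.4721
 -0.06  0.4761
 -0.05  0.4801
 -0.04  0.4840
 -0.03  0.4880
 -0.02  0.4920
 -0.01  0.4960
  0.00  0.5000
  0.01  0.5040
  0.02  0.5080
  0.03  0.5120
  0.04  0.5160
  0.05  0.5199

0.4761

T = 1.25;  σ√T = 0.2683
d₁ = [ln(210/230) + (0.031 + 0.24²/2)·1.25] / 0.2683 = [-0.0910 + 0.0747] / 0.2683 = -0.0605 ≈ -0.06
N(d₁) = N(-0.06) = 0.4761
Δ_call = N(d₁) = 0.4761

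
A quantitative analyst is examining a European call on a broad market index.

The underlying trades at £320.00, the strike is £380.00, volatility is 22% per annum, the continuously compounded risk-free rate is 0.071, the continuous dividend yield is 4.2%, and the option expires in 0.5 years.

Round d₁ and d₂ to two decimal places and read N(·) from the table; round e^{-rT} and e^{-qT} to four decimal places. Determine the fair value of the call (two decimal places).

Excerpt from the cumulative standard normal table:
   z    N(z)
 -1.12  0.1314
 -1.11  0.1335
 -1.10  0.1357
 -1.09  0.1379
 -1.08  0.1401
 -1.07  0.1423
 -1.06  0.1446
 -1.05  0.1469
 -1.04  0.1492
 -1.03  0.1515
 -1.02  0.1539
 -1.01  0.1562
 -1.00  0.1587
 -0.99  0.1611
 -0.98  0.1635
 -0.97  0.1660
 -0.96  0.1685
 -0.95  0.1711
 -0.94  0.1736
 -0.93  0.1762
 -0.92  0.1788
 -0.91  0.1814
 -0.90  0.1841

T = 0.5;  σ√T = 0.1556
d₁ = [ln(320/380) + (0.071 − 0.042 + 0.22²/2)·0.5] / 0.1556 = [-0.1719 + 0.0266] / 0.1556 = -0.9337 ≈ -0.93
d₂ = d₁ − σ√T = -0.9337 − 0.1556 = -1.0893 ≈ -1.09
e^(−qT) = e^(−0.042·0.5) = 0.9792;  e^(−rT) = e^(−0.071·0.5) = 0.9651
N(d₁) = N(-0.93) = 0.1762;  N(d₂) = N(-1.09) = 0.1379
C = 320·0.9792·0.1762 − 380·0.9651·0.1379 = 55.2112 − 50.5732 = 4.6380

£4.64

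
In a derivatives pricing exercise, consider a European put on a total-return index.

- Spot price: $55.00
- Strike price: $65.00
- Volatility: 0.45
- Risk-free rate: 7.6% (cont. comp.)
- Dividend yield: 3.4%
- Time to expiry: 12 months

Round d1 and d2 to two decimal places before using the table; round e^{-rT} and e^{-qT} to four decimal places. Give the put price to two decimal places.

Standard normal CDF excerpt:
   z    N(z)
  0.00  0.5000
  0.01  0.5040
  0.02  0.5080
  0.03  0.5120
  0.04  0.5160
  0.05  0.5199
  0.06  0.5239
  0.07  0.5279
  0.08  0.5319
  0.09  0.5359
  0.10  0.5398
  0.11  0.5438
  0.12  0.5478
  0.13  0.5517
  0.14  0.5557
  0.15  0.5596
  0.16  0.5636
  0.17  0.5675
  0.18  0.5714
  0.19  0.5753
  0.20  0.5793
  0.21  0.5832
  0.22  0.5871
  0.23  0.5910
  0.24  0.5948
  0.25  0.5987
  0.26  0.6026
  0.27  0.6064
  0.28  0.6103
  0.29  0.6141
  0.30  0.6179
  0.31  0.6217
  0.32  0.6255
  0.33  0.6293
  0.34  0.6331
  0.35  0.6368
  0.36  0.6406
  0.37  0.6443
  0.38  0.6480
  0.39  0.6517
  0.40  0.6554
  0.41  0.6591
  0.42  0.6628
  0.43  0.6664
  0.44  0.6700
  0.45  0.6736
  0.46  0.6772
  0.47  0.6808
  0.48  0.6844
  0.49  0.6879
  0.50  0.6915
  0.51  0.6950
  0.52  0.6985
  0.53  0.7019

$14.02

T = 1;  σ√T = 0.4500
d₁ = [ln(55/65) + (0.076 − 0.034 + 0.45²/2)·1] / 0.4500 = [-0.1671 + 0.1432] / 0.4500 = -0.0529 ⇒ -0.05
d₂ = d₁ − σ√T = -0.0529 − 0.4500 = -0.5029 ⇒ -0.50
e^(−qT) = e^(−0.034·1) = 0.9666;  e^(−rT) = e^(−0.076·1) = 0.9268
P = 65·0.9268·N(0.50) − 55·0.9666·N(0.05) = 65·0.9268·0.6915 − 55·0.9666·0.5199 = 41.6573 − 27.6394 = 14.0179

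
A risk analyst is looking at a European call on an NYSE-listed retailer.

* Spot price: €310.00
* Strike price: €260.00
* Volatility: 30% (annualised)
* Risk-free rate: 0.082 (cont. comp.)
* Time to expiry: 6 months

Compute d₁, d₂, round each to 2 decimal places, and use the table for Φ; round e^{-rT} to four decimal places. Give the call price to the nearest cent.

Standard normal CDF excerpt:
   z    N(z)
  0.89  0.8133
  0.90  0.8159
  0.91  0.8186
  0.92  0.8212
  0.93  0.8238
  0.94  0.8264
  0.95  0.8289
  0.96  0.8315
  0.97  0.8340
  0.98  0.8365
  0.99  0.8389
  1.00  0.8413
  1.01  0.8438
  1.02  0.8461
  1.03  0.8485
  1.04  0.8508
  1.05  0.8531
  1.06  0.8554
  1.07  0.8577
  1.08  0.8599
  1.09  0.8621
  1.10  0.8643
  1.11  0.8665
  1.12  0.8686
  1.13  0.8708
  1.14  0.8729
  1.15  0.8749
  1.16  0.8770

€65.02

σ√T = 0.3 × 0.7071 = 0.2121
d₁ = [ln(310/260) + (0.082 + 0.3²/2)·0.5] / 0.2121 = [0.1759 + 0.0635] / 0.2121 = 1.1285 ⇒ 1.13
d₂ = d₁ − σ√T = 1.1285 − 0.2121 = 0.9164 ⇒ 0.92
exp(−rT) = exp(−0.082·0.5) = 0.9598
N(d₁) = N(1.13) = 0.8708;  N(d₂) = N(0.92) = 0.8212
C = 310·0.8708 − 260·0.9598·0.8212 = 269.9480 − 204.9288 = 65.0192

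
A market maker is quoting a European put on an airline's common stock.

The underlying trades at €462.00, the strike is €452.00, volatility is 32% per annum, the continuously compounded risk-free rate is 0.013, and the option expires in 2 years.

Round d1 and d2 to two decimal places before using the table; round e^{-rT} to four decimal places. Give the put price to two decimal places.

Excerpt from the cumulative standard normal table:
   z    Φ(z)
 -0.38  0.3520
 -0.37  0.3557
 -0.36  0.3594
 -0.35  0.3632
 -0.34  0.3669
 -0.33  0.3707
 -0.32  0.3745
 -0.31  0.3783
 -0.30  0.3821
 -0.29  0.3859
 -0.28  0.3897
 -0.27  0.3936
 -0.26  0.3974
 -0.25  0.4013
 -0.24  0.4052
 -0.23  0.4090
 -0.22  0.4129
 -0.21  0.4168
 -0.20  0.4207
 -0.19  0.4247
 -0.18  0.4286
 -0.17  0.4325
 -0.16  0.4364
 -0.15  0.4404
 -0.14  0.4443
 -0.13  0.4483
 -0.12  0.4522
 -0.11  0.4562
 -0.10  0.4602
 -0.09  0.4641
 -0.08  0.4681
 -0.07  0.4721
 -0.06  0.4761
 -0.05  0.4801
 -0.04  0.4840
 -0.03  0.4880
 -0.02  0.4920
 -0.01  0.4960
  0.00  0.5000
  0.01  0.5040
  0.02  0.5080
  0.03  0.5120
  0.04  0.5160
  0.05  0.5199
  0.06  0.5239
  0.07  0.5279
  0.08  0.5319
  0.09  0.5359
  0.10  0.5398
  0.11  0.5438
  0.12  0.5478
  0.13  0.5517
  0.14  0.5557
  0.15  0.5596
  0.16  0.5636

T = 2;  σ√T = 0.4525
ln(S/K) + (r + σ²/2)T = ln(462/452) + (0.013 + 0.32²/2)·2 = 0.0219 + 0.1284 = 0.1503
d₁ = 0.1503 / 0.4525 = 0.3321 → 0.33
d₂ = d₁ − σ√T = 0.3321 − 0.4525 = -0.1205 → -0.12
e^(−rT) = e^(−0.013·2) = 0.9743
N(−d₂) = N(0.12) = 0.5478;  N(−d₁) = N(-0.33) = 0.3707
P = 452·0.9743·0.5478 − 462·0.3707 = 241.2421 − 171.2634 = 69.9787

€69.98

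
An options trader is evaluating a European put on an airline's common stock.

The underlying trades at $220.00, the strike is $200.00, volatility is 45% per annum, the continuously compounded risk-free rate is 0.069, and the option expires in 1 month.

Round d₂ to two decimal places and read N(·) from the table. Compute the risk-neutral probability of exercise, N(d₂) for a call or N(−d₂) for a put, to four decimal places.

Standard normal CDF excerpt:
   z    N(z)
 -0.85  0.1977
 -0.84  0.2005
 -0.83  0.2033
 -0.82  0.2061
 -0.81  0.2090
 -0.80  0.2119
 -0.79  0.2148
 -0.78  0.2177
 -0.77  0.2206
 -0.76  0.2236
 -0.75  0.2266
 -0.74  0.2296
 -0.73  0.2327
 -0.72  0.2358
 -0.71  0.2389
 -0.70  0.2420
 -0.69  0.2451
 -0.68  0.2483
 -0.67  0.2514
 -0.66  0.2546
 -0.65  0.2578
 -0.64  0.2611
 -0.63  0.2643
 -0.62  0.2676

σ√T = 0.45 × 0.2887 = 0.1299
ln(S/K) + (r + σ²/2)T = ln(220/200) + (0.069 + 0.45²/2)·0.08333 = 0.0953 + 0.0142 = 0.1095
d₁ = 0.1095 / 0.1299 = 0.8429 ⇒ 0.84
d₂ = d₁ − σ√T = 0.8429 − 0.1299 = 0.7130 ⇒ 0.71
Pr(exercise) under Q = N(−d₂) = N(-0.71) = 0.2389

0.2389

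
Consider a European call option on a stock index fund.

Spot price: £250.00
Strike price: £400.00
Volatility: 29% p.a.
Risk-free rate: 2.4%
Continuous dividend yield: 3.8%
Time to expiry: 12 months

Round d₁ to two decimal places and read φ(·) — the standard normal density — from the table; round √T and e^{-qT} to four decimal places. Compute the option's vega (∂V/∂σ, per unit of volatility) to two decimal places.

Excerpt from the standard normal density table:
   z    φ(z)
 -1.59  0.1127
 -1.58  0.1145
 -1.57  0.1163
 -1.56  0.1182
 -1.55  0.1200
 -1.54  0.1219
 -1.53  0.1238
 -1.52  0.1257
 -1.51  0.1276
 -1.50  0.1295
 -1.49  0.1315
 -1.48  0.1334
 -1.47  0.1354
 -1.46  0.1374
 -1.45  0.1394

30.25

σ√T = 0.29 × 1.0000 = 0.2900
d₁ = [ln(250/400) + (0.024 − 0.038 + ½·0.29²)·1] / (σ√T) = (-0.4700 + 0.0280) / 0.2900 = -1.5240 ≈ -1.52
√T = √1 = 1.0000
φ(d₁) = φ(-1.52) = 0.1257
exp(−qT) = exp(−0.038·1) = 0.9627
vega = S·exp(−qT)·φ(d₁)·√T = 250·0.9627·0.1257·1.0000 = 30.2528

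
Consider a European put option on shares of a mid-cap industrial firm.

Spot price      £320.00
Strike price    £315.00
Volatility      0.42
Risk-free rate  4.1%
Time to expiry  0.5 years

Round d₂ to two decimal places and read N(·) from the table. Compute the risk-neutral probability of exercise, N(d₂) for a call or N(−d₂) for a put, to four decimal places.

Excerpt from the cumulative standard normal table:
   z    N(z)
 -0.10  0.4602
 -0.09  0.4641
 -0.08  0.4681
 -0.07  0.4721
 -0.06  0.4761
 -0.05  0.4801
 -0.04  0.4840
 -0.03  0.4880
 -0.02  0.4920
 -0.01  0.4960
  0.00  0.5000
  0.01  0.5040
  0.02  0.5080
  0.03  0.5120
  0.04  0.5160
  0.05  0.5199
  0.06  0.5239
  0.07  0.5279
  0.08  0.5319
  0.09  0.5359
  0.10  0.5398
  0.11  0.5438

σ√T = 0.42 × 0.7071 = 0.2970
ln(S/K) + (r + σ²/2)T = ln(320/315) + (0.041 + 0.42²/2)·0.5 = 0.0157 + 0.0646 = 0.0803
d₁ = 0.0803 / 0.2970 = 0.2705 which rounds to 0.27
d₂ = d₁ − σ√T = 0.2705 − 0.2970 = -0.0264 which rounds to -0.03
Risk-neutral Pr[S_T < K] = N(−d₂) = N(0.03) = 0.5120

0.5120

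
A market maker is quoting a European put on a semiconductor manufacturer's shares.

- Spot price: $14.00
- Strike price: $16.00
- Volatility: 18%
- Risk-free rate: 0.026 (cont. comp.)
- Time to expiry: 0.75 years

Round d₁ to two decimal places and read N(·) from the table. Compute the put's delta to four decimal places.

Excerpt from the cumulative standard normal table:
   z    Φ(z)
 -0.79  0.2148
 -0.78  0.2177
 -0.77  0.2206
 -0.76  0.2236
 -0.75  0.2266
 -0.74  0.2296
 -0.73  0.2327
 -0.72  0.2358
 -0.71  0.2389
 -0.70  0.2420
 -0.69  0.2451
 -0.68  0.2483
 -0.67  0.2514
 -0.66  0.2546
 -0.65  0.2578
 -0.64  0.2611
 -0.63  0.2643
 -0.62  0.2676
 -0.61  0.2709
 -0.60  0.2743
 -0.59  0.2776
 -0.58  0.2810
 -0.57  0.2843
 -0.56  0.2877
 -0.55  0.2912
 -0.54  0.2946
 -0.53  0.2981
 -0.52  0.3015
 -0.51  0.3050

T = 0.75;  σ√T = 0.1559
d₁ = [ln(14/16) + (0.026 + 0.18²/2)·0.75] / 0.1559 = [-0.1335 + 0.0316] / 0.1559 = -0.6536 ⇒ -0.65
N(d₁) = N(-0.65) = 0.2578
Δ_put = N(d₁) − 1 = 0.2578 − 1 = -0.7422

-0.7422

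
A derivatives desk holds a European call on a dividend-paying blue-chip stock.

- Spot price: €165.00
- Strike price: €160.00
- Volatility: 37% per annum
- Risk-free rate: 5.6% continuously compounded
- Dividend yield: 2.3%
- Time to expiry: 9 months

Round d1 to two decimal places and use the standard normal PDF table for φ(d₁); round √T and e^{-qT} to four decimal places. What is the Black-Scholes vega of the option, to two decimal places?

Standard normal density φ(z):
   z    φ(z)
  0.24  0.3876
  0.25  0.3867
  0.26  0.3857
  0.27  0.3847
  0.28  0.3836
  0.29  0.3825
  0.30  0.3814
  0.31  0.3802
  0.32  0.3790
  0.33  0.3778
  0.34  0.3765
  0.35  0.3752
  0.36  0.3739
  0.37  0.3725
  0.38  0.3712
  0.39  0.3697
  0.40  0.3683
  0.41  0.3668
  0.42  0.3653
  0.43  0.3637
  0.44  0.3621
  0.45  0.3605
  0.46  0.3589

53.06

σ√T = 0.37·√0.75 = 0.3204
d₁ = [ln(165/160) + (0.056 − 0.023 + 0.37²/2)·0.75] / 0.3204 = [0.0308 + 0.0761] / 0.3204 = 0.3335 which rounds to 0.33
√T = √0.75 = 0.8660
φ(d₁) = φ(0.33) = 0.3778
e^(−qT) = e^(−0.023·0.75) = 0.9829
vega = S·e^(−qT)·φ(d₁)·√T = 165·0.9829·0.3778·0.8660 = 53.0607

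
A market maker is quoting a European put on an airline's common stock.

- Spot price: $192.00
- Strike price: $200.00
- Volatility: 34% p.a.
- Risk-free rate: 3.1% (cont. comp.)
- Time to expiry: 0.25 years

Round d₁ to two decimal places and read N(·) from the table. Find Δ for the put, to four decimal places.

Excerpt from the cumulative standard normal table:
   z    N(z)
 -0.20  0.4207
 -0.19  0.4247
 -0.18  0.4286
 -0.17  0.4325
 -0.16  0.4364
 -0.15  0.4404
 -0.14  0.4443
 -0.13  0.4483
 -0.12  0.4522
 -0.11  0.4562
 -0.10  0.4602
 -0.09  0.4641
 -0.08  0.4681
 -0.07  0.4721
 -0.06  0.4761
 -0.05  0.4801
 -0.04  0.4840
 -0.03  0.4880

σ√T = 0.34 × 0.5000 = 0.1700
d₁ = [ln(192/200) + (0.031 + 0.34²/2)·0.25] / 0.1700 = [-0.0408 + 0.0222] / 0.1700 = -0.1095 ≈ -0.11
N(d₁) = N(-0.11) = 0.4562
Δ_put = N(d₁) − 1 = 0.4562 − 1 = -0.5438

-0.5438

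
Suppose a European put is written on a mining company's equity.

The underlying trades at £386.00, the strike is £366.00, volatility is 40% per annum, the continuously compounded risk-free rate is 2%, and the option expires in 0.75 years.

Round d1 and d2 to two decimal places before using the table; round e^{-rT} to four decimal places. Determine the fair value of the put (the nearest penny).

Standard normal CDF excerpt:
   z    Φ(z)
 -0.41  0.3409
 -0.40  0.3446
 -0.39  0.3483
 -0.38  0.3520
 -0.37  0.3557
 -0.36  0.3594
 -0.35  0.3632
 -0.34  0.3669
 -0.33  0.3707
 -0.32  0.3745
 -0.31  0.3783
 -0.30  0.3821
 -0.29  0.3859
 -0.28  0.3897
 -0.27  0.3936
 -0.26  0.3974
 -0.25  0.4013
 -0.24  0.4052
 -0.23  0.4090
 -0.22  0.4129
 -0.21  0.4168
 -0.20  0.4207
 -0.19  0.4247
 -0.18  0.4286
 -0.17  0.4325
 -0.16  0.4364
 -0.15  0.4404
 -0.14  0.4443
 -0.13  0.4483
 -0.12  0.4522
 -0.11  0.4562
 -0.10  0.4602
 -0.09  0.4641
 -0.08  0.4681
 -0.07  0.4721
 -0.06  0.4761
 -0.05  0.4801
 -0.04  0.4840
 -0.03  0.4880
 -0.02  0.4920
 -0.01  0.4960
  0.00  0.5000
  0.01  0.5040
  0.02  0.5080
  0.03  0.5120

σ√T = 0.4 × 0.8660 = 0.3464
d₁ = [ln(386/366) + (0.02 + 0.4²/2)·0.75] / 0.3464 = [0.0532 + 0.0750] / 0.3464 = 0.3701 → 0.37
d₂ = d₁ − σ√T = 0.3701 − 0.3464 = 0.0237 → 0.02
e^(−rT) = e^(−0.02·0.75) = 0.9851
P = 366·0.9851·N(-0.02) − 386·N(-0.37) = 366·0.9851·0.4920 − 386·0.3557 = 177.3889 − 137.3002 = 40.0887

£40.09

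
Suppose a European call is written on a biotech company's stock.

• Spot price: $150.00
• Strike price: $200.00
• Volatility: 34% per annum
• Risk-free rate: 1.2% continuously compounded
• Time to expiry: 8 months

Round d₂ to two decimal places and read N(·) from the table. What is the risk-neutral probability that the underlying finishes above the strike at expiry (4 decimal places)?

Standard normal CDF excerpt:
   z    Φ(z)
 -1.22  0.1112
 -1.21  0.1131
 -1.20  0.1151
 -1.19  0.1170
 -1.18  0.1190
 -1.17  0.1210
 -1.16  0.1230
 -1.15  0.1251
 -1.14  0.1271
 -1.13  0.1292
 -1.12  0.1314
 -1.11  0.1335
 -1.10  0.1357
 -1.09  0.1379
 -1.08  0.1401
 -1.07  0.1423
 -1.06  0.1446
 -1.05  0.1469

σ√T = 0.34·√0.6667 = 0.2776
d₁ = [ln(150/200) + (0.012 + 0.34²/2)·0.6667] / 0.2776 = [-0.2877 + 0.0465] / 0.2776 = -0.8687 ≈ -0.87
d₂ = d₁ − σ√T = -0.8687 − 0.2776 = -1.1463 ≈ -1.15
Risk-neutral Pr[S_T > K] = N(d₂) = N(-1.15) = 0.1251

0.1251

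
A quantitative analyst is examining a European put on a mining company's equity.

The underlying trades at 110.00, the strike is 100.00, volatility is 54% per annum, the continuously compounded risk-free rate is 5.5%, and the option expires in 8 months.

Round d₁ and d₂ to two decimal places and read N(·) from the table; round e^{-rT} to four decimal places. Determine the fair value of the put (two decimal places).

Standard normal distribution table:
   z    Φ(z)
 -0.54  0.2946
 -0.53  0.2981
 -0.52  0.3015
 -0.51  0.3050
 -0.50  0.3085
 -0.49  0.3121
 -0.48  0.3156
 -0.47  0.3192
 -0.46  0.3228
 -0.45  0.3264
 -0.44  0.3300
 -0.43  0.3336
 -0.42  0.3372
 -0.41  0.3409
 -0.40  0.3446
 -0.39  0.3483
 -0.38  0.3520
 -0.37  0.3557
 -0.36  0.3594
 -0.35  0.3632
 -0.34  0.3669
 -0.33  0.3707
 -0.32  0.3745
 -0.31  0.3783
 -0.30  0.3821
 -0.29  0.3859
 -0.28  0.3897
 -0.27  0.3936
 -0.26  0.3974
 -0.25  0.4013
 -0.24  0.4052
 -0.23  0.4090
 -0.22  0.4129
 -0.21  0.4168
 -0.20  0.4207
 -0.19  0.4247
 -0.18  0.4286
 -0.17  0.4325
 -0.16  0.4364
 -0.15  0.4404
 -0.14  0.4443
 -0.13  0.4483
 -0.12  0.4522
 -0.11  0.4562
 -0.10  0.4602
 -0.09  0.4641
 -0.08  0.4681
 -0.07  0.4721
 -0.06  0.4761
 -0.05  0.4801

11.96

T = 0.6667;  σ√T = 0.4409
d₁ = [ln(110/100) + (0.055 + ½·0.54²)·0.6667] / (σ√T) = (0.0953 + 0.1339) / 0.4409 = 0.5198 ⇒ 0.52
d₂ = 0.5198 − 0.4409 = 0.0789 ⇒ 0.08
exp(−rT) = exp(−0.055·0.6667) = 0.9640
N(−d₂) = N(-0.08) = 0.4681;  N(−d₁) = N(-0.52) = 0.3015
P = 100·0.9640·0.4681 − 110·0.3015 = 45.1248 − 33.1650 = 11.9598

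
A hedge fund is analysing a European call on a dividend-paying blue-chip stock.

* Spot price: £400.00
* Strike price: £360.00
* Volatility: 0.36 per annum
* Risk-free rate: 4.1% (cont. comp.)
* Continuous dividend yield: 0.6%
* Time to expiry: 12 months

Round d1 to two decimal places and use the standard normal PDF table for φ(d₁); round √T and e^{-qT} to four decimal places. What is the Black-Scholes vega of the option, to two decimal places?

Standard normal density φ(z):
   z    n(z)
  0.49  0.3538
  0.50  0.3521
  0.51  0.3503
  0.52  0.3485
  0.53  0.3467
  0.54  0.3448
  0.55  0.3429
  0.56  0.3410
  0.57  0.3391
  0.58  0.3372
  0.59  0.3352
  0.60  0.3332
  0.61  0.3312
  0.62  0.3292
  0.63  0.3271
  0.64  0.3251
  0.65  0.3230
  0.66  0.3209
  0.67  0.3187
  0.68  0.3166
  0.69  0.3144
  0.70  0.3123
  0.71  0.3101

σ√T = 0.36 × 1.0000 = 0.3600
ln(S/K) + (r − q + σ²/2)T = ln(400/360) + (0.041 − 0.006 + 0.36²/2)·1 = 0.1054 + 0.0998 = 0.2052
d₁ = 0.2052 / 0.3600 = 0.5699 ⇒ 0.57
√T = √1 = 1.0000
φ(d₁) = φ(0.57) = 0.3391
e^(−qT) = e^(−0.006·1) = 0.9940
vega = S·e^(−qT)·φ(d₁)·√T = 400·0.9940·0.3391·1.0000 = 134.8262

134.83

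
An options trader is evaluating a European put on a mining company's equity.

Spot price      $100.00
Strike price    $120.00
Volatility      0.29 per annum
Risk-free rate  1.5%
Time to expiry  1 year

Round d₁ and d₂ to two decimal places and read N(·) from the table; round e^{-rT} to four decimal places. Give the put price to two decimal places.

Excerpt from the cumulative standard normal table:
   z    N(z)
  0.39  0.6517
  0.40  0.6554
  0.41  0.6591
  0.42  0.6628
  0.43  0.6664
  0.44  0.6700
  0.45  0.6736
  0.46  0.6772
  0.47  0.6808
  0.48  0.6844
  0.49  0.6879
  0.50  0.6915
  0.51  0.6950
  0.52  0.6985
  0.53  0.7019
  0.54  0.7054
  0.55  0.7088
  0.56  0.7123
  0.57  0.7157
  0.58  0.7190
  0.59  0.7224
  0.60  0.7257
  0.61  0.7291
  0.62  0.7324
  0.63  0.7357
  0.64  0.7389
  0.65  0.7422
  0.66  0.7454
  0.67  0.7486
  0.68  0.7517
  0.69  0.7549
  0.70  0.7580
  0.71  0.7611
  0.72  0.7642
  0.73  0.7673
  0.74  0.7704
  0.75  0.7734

$23.70

T = 1;  σ√T = 0.2900
d₁ = [ln(100/120) + (0.015 + 0.29²/2)·1] / 0.2900 = [-0.1823 + 0.0570] / 0.2900 = -0.4320 which rounds to -0.43
d₂ = d₁ − σ√T = -0.4320 − 0.2900 = -0.7220 which rounds to -0.72
e^(−rT) = e^(−0.015·1) = 0.9851
P = 120·0.9851·N(0.72) − 100·N(0.43) = 120·0.9851·0.7642 − 100·0.6664 = 90.3376 − 66.6400 = 23.6976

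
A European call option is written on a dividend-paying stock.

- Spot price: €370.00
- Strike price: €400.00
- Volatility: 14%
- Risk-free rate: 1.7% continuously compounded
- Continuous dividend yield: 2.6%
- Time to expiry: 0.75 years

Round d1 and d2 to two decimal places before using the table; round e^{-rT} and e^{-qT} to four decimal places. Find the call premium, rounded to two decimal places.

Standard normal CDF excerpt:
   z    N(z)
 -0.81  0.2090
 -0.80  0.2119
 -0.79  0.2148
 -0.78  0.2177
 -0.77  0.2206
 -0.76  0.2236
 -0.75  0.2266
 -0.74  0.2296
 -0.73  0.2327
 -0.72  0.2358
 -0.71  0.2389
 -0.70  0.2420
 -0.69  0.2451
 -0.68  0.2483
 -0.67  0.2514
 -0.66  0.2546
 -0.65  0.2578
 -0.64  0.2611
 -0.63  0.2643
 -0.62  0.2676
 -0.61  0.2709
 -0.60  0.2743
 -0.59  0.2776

€6.44

σ√T = 0.14·√0.75 = 0.1212
d₁ = [ln(370/400) + (0.017 − 0.026 + 0.14²/2)·0.75] / 0.1212 = [-0.0780 + 0.0006] / 0.1212 = -0.6381 which rounds to -0.64
d₂ = d₁ − σ√T = -0.6381 − 0.1212 = -0.7593 which rounds to -0.76
exp(−qT) = exp(−0.026·0.75) = 0.9807;  exp(−rT) = exp(−0.017·0.75) = 0.9873
C = 370·0.9807·N(-0.64) − 400·0.9873·N(-0.76) = 370·0.9807·0.2611 − 400·0.9873·0.2236 = 94.7425 − 88.3041 = 6.4384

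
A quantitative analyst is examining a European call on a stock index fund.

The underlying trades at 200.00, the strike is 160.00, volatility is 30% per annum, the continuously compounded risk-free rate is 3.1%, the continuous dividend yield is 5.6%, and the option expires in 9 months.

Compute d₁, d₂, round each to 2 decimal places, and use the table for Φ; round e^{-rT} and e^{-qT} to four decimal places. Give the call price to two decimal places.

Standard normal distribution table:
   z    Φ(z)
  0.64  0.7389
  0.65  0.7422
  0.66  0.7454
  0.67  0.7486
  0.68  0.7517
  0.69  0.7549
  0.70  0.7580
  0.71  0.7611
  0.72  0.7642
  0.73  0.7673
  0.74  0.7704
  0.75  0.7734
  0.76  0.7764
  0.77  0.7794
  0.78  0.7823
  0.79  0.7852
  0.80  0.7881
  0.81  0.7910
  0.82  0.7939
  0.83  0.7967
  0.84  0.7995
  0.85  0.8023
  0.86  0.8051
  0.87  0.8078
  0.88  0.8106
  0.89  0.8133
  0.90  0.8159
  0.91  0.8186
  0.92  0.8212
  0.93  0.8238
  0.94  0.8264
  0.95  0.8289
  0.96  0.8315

σ√T = 0.3·√0.75 = 0.2598
d₁ = [ln(200/160) + (0.031 − 0.056 + ½·0.3²)·0.75] / (σ√T) = (0.2231 + 0.0150) / 0.2598 = 0.9166 which rounds to 0.92
d₂ = 0.9166 − 0.2598 = 0.6568 which rounds to 0.66
exp(−qT) = exp(−0.056·0.75) = 0.9589;  exp(−rT) = exp(−0.031·0.75) = 0.9770
C = 200·0.9589·N(0.92) − 160·0.9770·N(0.66) = 200·0.9589·0.8212 − 160·0.9770·0.7454 = 157.4897 − 116.5209 = 40.9688

40.97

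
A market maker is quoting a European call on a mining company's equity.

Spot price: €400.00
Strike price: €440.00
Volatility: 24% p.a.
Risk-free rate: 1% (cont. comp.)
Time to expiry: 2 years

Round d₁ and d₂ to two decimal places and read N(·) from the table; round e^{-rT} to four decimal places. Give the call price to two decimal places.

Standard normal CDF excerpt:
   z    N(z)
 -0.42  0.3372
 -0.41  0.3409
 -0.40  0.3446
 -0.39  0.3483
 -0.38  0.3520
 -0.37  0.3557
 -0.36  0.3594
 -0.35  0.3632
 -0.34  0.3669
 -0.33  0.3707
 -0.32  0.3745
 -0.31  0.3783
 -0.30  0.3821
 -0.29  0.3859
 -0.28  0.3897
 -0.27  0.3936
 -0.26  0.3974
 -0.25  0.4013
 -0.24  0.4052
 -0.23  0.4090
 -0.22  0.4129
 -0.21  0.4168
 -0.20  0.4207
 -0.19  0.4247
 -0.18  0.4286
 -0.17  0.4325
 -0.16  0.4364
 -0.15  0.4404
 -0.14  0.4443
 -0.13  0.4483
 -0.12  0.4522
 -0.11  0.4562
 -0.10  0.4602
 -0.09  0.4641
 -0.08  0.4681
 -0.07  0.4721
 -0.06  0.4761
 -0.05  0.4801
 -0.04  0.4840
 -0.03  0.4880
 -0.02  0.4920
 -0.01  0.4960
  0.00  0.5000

σ√T = 0.24·√2 = 0.3394
ln(S/K) + (r + σ²/2)T = ln(400/440) + (0.01 + 0.24²/2)·2 = -0.0953 + 0.0776 = -0.0177
d₁ = -0.0177 / 0.3394 = -0.0522 ≈ -0.05
d₂ = d₁ − σ√T = -0.0522 − 0.3394 = -0.3916 ≈ -0.39
exp(−rT) = exp(−0.01·2) = 0.9802
N(d₁) = N(-0.05) = 0.4801;  N(d₂) = N(-0.39) = 0.3483
C = 400·0.4801 − 440·0.9802·0.3483 = 192.0400 − 150.2176 = 41.8224

€41.82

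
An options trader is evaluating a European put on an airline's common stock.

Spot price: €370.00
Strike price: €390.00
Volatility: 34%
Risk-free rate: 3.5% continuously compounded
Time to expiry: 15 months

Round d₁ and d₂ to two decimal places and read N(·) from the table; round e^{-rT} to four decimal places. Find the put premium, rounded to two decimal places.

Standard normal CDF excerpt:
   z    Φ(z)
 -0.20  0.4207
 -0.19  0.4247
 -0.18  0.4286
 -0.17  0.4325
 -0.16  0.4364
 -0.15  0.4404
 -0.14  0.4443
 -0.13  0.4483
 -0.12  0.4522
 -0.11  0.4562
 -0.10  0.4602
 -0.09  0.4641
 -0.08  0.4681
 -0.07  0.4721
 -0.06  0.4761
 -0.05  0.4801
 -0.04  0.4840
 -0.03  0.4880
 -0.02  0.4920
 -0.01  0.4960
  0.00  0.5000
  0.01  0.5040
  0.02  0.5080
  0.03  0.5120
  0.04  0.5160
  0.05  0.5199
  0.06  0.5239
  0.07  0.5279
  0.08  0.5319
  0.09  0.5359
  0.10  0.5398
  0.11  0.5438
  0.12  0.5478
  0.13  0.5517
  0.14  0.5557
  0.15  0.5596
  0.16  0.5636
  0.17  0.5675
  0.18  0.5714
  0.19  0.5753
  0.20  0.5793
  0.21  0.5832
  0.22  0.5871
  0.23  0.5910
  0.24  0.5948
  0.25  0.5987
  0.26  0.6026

σ√T = 0.34 × 1.1180 = 0.3801
ln(S/K) + (r + σ²/2)T = ln(370/390) + (0.035 + 0.34²/2)·1.25 = -0.0526 + 0.1160 = 0.0634
d₁ = 0.0634 / 0.3801 = 0.1667 ≈ 0.17
d₂ = d₁ − σ√T = 0.1667 − 0.3801 = -0.2135 ≈ -0.21
e^(−rT) = e^(−0.035·1.25) = 0.9572
N(−d₂) = N(0.21) = 0.5832;  N(−d₁) = N(-0.17) = 0.4325
P = 390·0.9572·0.5832 − 370·0.4325 = 217.7132 − 160.0250 = 57.6882

€57.69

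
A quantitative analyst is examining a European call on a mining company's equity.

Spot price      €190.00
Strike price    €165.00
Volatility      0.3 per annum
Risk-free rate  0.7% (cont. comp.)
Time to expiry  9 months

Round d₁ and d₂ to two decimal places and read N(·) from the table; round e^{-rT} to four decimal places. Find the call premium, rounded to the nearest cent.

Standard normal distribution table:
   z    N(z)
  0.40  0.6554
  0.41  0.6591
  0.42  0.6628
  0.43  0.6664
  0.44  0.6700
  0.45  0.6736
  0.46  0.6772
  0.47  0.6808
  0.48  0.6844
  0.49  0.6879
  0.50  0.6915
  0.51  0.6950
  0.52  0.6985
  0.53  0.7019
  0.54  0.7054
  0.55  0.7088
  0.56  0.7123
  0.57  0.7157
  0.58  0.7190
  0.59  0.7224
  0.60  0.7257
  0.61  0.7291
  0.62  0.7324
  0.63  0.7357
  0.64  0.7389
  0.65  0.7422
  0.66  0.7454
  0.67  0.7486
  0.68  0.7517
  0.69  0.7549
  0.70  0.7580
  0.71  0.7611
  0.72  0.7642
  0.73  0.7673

T = 0.75;  σ√T = 0.2598
d₁ = [ln(190/165) + (0.007 + 0.3²/2)·0.75] / 0.2598 = [0.1411 + 0.0390] / 0.2598 = 0.6931 ⇒ 0.69
d₂ = d₁ − σ√T = 0.6931 − 0.2598 = 0.4333 ⇒ 0.43
exp(−rT) = exp(−0.007·0.75) = 0.9948
N(d₁) = N(0.69) = 0.7549;  N(d₂) = N(0.43) = 0.6664
C = 190·0.7549 − 165·0.9948·0.6664 = 143.4310 − 109.3842 = 34.0468

€34.05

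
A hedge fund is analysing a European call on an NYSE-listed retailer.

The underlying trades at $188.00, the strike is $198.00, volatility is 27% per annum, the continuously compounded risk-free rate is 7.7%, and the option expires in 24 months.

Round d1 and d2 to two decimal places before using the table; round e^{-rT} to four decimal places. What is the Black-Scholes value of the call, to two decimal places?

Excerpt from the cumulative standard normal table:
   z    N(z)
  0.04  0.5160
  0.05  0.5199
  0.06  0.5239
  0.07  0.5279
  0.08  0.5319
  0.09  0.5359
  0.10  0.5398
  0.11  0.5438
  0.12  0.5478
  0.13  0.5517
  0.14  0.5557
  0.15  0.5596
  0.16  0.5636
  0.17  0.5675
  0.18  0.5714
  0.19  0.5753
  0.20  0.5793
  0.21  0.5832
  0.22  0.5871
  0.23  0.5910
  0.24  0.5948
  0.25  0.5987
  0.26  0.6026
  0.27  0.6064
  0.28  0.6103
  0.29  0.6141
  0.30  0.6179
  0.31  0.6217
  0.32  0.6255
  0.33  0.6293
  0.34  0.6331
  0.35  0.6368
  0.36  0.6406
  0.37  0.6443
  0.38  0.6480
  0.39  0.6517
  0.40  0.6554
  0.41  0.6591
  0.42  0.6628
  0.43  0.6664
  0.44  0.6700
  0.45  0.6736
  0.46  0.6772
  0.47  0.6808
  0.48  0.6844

$37.03

σ√T = 0.27·√2 = 0.3818
d₁ = [ln(188/198) + (0.077 + 0.27²/2)·2] / 0.3818 = [-0.0518 + 0.2269] / 0.3818 = 0.4585 → 0.46
d₂ = d₁ − σ√T = 0.4585 − 0.3818 = 0.0767 → 0.08
e^(−rT) = e^(−0.077·2) = 0.8573
C = 188·N(0.46) − 198·0.8573·N(0.08) = 188·0.6772 − 198·0.8573·0.5319 = 127.3136 − 90.2876 = 37.0260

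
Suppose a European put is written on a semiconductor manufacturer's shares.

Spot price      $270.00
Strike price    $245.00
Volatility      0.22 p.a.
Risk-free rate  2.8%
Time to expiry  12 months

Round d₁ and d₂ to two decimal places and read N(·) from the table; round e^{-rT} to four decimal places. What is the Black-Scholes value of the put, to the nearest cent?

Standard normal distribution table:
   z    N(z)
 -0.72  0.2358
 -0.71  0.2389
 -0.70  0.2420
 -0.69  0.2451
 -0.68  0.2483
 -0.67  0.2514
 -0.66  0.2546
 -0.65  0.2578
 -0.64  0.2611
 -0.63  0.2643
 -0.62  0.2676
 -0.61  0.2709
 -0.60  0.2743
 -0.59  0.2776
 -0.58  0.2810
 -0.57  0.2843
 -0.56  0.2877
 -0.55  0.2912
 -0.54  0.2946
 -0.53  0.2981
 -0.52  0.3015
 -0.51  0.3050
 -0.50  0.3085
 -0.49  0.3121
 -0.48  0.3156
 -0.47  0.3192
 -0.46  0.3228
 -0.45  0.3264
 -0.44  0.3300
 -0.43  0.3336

T = 1;  σ√T = 0.2200
d₁ = [ln(270/245) + (0.028 + ½·0.22²)·1] / (σ√T) = (0.0972 + 0.0522) / 0.2200 = 0.6789 ⇒ 0.68
d₂ = 0.6789 − 0.2200 = 0.4589 ⇒ 0.46
e^(−rT) = e^(−0.028·1) = 0.9724
N(−d₂) = N(-0.46) = 0.3228;  N(−d₁) = N(-0.68) = 0.2483
P = 245·0.9724·0.3228 − 270·0.2483 = 76.9032 − 67.0410 = 9.8622

$9.86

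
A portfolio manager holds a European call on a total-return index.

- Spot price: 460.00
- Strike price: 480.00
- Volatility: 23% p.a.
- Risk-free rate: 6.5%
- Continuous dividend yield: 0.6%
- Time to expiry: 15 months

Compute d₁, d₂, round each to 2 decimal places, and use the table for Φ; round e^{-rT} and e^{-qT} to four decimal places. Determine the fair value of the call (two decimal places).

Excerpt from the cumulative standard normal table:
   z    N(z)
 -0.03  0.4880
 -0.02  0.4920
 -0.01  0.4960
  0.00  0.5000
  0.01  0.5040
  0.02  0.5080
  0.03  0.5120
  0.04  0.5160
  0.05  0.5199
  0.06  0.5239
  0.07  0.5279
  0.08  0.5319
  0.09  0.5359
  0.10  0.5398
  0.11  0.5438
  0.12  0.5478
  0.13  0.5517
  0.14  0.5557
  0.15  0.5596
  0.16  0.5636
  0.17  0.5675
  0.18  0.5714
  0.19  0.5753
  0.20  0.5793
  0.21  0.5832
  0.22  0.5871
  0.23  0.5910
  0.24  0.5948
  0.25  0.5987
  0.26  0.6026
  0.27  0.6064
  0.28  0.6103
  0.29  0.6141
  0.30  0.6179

53.83

σ√T = 0.23·√1.25 = 0.2571
d₁ = [ln(460/480) + (0.065 − 0.006 + 0.23²/2)·1.25] / 0.2571 = [-0.0426 + 0.1068] / 0.2571 = 0.2499 which rounds to 0.25
d₂ = d₁ − σ√T = 0.2499 − 0.2571 = -0.0073 which rounds to -0.01
exp(−qT) = exp(−0.006·1.25) = 0.9925;  exp(−rT) = exp(−0.065·1.25) = 0.9220
C = 460·0.9925·N(0.25) − 480·0.9220·N(-0.01) = 460·0.9925·0.5987 − 480·0.9220·0.4960 = 273.3365 − 219.5098 = 53.8267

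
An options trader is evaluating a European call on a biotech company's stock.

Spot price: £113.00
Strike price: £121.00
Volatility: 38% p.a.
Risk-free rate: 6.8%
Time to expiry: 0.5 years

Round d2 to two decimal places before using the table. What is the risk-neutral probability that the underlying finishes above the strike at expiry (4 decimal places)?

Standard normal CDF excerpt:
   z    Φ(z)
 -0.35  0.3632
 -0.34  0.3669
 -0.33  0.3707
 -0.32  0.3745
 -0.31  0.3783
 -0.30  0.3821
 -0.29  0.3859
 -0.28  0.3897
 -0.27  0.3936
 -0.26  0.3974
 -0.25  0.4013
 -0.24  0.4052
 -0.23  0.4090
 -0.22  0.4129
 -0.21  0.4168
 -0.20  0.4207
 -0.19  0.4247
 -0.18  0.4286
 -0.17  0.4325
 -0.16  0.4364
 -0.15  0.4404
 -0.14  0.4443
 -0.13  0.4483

σ√T = 0.38 × 0.7071 = 0.2687
d₁ = [ln(113/121) + (0.068 + 0.38²/2)·0.5] / 0.2687 = [-0.0684 + 0.0701] / 0.2687 = 0.0063 which rounds to 0.01
d₂ = d₁ − σ√T = 0.0063 − 0.2687 = -0.2624 which rounds to -0.26
Pr(exercise) under Q = N(d₂) = 0.3974

0.3974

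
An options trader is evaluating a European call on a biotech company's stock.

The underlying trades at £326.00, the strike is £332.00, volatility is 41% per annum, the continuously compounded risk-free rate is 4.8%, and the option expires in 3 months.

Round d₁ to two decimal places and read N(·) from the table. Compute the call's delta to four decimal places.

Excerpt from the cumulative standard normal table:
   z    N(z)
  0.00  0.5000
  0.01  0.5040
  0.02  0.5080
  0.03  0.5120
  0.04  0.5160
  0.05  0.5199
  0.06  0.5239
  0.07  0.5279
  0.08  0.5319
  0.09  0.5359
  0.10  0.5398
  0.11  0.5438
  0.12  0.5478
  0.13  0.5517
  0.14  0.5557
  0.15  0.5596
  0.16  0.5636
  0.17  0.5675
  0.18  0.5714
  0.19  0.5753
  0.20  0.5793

0.5279

σ√T = 0.41 × 0.5000 = 0.2050
d₁ = [ln(326/332) + (0.048 + 0.41²/2)·0.25] / 0.2050 = [-0.0182 + 0.0330] / 0.2050 = 0.0721 ≈ 0.07
N(d₁) = N(0.07) = 0.5279
Δ_call = N(d₁) = 0.5279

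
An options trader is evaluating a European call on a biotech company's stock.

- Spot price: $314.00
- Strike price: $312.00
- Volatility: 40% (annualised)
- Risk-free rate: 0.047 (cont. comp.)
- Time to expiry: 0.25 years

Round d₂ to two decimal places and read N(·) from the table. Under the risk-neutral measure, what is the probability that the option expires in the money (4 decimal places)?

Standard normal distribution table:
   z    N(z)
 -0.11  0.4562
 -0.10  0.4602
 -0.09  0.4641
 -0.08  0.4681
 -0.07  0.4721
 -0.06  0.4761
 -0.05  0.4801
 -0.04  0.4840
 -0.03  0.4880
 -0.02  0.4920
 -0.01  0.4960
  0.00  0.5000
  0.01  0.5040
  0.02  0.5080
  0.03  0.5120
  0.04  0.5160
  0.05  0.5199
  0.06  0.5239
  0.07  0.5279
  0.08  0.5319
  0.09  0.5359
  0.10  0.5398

0.4960

T = 0.25;  σ√T = 0.2000
d₁ = [ln(314/312) + (0.047 + 0.4²/2)·0.25] / 0.2000 = [0.0064 + 0.0318] / 0.2000 = 0.1907 which rounds to 0.19
d₂ = d₁ − σ√T = 0.1907 − 0.2000 = -0.0093 which rounds to -0.01
Pr(exercise) under Q = N(d₂) = 0.4960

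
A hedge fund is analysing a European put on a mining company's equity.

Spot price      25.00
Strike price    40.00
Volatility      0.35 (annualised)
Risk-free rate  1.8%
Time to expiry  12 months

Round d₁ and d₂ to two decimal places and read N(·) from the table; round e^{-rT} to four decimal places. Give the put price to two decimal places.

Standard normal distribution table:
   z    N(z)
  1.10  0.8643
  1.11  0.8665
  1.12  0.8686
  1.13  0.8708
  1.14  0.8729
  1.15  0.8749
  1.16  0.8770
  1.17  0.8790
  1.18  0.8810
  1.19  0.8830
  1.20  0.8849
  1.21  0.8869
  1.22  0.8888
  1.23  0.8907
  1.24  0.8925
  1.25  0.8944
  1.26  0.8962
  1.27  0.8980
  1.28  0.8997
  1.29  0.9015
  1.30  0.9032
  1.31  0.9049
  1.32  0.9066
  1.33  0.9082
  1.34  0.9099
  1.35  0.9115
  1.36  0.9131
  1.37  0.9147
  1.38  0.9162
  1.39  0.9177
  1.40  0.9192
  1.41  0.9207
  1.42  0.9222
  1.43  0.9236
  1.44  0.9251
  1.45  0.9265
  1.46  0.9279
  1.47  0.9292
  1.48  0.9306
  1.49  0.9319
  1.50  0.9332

T = 1;  σ√T = 0.3500
d₁ = [ln(25/40) + (0.018 + 0.35²/2)·1] / 0.3500 = [-0.4700 + 0.0792] / 0.3500 = -1.1164 ≈ -1.12
d₂ = d₁ − σ√T = -1.1164 − 0.3500 = -1.4664 ≈ -1.47
e^(−rT) = e^(−0.018·1) = 0.9822
P = 40·0.9822·N(1.47) − 25·N(1.12) = 40·0.9822·0.9292 − 25·0.8686 = 36.5064 − 21.7150 = 14.7914

14.79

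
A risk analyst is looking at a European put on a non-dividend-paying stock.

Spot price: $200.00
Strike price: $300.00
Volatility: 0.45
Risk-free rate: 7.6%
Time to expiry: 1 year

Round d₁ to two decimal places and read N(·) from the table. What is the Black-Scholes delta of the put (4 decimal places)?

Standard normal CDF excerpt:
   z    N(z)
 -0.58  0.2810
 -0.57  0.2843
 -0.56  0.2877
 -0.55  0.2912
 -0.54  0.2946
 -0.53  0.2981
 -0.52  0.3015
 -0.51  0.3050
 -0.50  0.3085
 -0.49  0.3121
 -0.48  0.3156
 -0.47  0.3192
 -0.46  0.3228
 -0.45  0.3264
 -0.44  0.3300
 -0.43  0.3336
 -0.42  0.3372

-0.6950

σ√T = 0.45·√1 = 0.4500
d₁ = [ln(200/300) + (0.076 + ½·0.45²)·1] / (σ√T) = (-0.4055 + 0.1773) / 0.4500 = -0.5071 → -0.51
N(d₁) = N(-0.51) = 0.3050
Δ_put = N(d₁) − 1 = 0.3050 − 1 = -0.6950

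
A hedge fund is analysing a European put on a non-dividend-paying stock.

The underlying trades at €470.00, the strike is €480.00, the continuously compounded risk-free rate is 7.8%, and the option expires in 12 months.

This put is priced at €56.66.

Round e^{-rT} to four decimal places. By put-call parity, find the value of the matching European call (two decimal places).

exp(−rT) = exp(−0.078·1) = 0.9250
Put-call parity: C − P = S − K·e^(−rT) = 470 − 480·0.9250 = 470 − 444.0000 = 26.0000
C = P + (C − P) = 56.66 + (26.0000) = 82.6600

€82.66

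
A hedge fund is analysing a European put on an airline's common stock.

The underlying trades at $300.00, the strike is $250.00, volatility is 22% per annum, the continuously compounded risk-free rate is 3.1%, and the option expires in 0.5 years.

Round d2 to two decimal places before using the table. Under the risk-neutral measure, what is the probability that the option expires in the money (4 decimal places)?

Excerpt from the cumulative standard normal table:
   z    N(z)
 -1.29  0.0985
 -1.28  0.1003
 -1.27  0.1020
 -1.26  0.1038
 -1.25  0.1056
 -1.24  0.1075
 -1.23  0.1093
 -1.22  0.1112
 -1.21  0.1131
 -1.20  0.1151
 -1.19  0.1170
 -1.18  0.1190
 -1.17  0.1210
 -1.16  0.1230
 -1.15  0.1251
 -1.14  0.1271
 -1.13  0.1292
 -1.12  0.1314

T = 0.5;  σ√T = 0.1556
ln(S/K) + (r + σ²/2)T = ln(300/250) + (0.031 + 0.22²/2)·0.5 = 0.1823 + 0.0276 = 0.2099
d₁ = 0.2099 / 0.1556 = 1.3494 ⇒ 1.35
d₂ = d₁ − σ√T = 1.3494 − 0.1556 = 1.1939 ⇒ 1.19
Pr(exercise) under Q = N(−d₂) = N(-1.19) = 0.1170

0.1170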